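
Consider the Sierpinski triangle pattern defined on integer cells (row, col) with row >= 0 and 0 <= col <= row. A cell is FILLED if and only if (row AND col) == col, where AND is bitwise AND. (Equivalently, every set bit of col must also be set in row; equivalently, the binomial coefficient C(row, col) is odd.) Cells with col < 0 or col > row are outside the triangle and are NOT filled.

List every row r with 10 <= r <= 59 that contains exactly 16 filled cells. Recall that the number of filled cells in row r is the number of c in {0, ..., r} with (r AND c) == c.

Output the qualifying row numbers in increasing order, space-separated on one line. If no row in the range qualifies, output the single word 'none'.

Row r has 2^popcount(r) filled cells, so we need popcount(r) = log2(16) = 4.
Scan r = 10..59 and keep those with exactly 4 one-bits:
r=10=1010 popcount=2 -> skip
r=11=1011 popcount=3 -> skip
r=12=1100 popcount=2 -> skip
r=13=1101 popcount=3 -> skip
r=14=1110 popcount=3 -> skip
r=15=1111 popcount=4 -> KEEP
r=16=10000 popcount=1 -> skip
r=17=10001 popcount=2 -> skip
r=18=10010 popcount=2 -> skip
r=19=10011 popcount=3 -> skip
r=20=10100 popcount=2 -> skip
r=21=10101 popcount=3 -> skip
r=22=10110 popcount=3 -> skip
r=23=10111 popcount=4 -> KEEP
r=24=11000 popcount=2 -> skip
r=25=11001 popcount=3 -> skip
r=26=11010 popcount=3 -> skip
r=27=11011 popcount=4 -> KEEP
r=28=11100 popcount=3 -> skip
r=29=11101 popcount=4 -> KEEP
r=30=11110 popcount=4 -> KEEP
r=31=11111 popcount=5 -> skip
r=32=100000 popcount=1 -> skip
r=33=100001 popcount=2 -> skip
r=34=100010 popcount=2 -> skip
r=35=100011 popcount=3 -> skip
r=36=100100 popcount=2 -> skip
r=37=100101 popcount=3 -> skip
r=38=100110 popcount=3 -> skip
r=39=100111 popcount=4 -> KEEP
r=40=101000 popcount=2 -> skip
r=41=101001 popcount=3 -> skip
r=42=101010 popcount=3 -> skip
r=43=101011 popcount=4 -> KEEP
r=44=101100 popcount=3 -> skip
r=45=101101 popcount=4 -> KEEP
r=46=101110 popcount=4 -> KEEP
r=47=101111 popcount=5 -> skip
r=48=110000 popcount=2 -> skip
r=49=110001 popcount=3 -> skip
r=50=110010 popcount=3 -> skip
r=51=110011 popcount=4 -> KEEP
r=52=110100 popcount=3 -> skip
r=53=110101 popcount=4 -> KEEP
r=54=110110 popcount=4 -> KEEP
r=55=110111 popcount=5 -> skip
r=56=111000 popcount=3 -> skip
r=57=111001 popcount=4 -> KEEP
r=58=111010 popcount=4 -> KEEP
r=59=111011 popcount=5 -> skip
Kept rows: 15 23 27 29 30 39 43 45 46 51 53 54 57 58

Answer: 15 23 27 29 30 39 43 45 46 51 53 54 57 58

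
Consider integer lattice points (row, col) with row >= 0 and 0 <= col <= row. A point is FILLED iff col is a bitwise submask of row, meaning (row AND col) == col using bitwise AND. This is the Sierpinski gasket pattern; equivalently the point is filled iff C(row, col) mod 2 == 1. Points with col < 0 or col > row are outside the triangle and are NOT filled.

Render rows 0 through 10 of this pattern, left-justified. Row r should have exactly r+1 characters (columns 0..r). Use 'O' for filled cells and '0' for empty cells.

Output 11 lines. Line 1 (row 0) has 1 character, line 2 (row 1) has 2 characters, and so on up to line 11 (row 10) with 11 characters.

r0=0: O
r1=1: OO
r2=10: O0O
r3=11: OOOO
r4=100: O000O
r5=101: OO00OO
r6=110: O0O0O0O
r7=111: OOOOOOOO
r8=1000: O0000000O
r9=1001: OO000000OO
r10=1010: O0O00000O0O

Answer: O
OO
O0O
OOOO
O000O
OO00OO
O0O0O0O
OOOOOOOO
O0000000O
OO000000OO
O0O00000O0O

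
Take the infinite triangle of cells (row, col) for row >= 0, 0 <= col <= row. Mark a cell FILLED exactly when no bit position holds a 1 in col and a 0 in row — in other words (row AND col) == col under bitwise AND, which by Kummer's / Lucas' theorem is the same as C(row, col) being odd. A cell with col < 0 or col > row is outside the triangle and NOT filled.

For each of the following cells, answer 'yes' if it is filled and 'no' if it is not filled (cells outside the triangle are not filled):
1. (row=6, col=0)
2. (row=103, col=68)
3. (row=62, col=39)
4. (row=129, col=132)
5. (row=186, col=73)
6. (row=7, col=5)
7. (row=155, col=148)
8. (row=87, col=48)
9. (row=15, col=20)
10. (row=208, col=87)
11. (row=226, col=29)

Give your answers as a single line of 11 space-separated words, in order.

(6,0): row=0b110, col=0b0, row AND col = 0b0 = 0; 0 == 0 -> filled
(103,68): row=0b1100111, col=0b1000100, row AND col = 0b1000100 = 68; 68 == 68 -> filled
(62,39): row=0b111110, col=0b100111, row AND col = 0b100110 = 38; 38 != 39 -> empty
(129,132): col outside [0, 129] -> not filled
(186,73): row=0b10111010, col=0b1001001, row AND col = 0b1000 = 8; 8 != 73 -> empty
(7,5): row=0b111, col=0b101, row AND col = 0b101 = 5; 5 == 5 -> filled
(155,148): row=0b10011011, col=0b10010100, row AND col = 0b10010000 = 144; 144 != 148 -> empty
(87,48): row=0b1010111, col=0b110000, row AND col = 0b10000 = 16; 16 != 48 -> empty
(15,20): col outside [0, 15] -> not filled
(208,87): row=0b11010000, col=0b1010111, row AND col = 0b1010000 = 80; 80 != 87 -> empty
(226,29): row=0b11100010, col=0b11101, row AND col = 0b0 = 0; 0 != 29 -> empty

Answer: yes yes no no no yes no no no no no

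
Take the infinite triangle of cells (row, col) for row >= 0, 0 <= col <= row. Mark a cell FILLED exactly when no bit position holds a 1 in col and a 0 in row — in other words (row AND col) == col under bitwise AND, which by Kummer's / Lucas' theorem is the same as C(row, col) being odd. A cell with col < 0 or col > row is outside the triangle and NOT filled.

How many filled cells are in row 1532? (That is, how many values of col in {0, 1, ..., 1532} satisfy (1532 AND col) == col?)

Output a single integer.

Answer: 256

Derivation:
1532 in binary = 10111111100
popcount(1532) = number of 1-bits in 10111111100 = 8
A col c satisfies (1532 AND c) == c iff every set bit of c is also set in 1532; each of the 8 set bits of 1532 can independently be on or off in c.
count = 2^8 = 256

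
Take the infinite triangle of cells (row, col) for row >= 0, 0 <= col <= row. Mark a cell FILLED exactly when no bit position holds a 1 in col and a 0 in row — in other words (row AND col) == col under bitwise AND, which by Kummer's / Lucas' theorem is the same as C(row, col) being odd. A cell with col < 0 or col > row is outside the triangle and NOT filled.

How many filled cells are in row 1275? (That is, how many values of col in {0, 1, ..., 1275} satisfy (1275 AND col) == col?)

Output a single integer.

Answer: 256

Derivation:
1275 in binary = 10011111011
popcount(1275) = number of 1-bits in 10011111011 = 8
A col c satisfies (1275 AND c) == c iff every set bit of c is also set in 1275; each of the 8 set bits of 1275 can independently be on or off in c.
count = 2^8 = 256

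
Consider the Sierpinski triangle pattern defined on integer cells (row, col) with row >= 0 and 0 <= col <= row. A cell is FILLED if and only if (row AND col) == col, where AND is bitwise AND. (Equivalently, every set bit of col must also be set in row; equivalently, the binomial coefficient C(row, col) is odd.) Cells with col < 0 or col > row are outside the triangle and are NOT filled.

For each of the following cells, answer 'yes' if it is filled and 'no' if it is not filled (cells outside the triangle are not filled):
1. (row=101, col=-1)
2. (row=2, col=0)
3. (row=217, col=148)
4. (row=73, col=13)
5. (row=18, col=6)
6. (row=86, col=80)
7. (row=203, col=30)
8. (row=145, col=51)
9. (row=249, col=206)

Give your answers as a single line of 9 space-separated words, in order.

Answer: no yes no no no yes no no no

Derivation:
(101,-1): col outside [0, 101] -> not filled
(2,0): row=0b10, col=0b0, row AND col = 0b0 = 0; 0 == 0 -> filled
(217,148): row=0b11011001, col=0b10010100, row AND col = 0b10010000 = 144; 144 != 148 -> empty
(73,13): row=0b1001001, col=0b1101, row AND col = 0b1001 = 9; 9 != 13 -> empty
(18,6): row=0b10010, col=0b110, row AND col = 0b10 = 2; 2 != 6 -> empty
(86,80): row=0b1010110, col=0b1010000, row AND col = 0b1010000 = 80; 80 == 80 -> filled
(203,30): row=0b11001011, col=0b11110, row AND col = 0b1010 = 10; 10 != 30 -> empty
(145,51): row=0b10010001, col=0b110011, row AND col = 0b10001 = 17; 17 != 51 -> empty
(249,206): row=0b11111001, col=0b11001110, row AND col = 0b11001000 = 200; 200 != 206 -> empty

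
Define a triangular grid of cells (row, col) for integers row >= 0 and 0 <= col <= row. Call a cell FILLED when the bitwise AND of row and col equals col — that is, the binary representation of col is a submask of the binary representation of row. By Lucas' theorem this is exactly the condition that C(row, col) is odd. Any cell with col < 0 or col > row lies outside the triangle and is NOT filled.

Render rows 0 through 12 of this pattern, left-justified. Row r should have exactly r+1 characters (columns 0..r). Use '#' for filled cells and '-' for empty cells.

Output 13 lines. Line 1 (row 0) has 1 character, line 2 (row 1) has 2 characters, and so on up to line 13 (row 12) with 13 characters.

Answer: #
##
#-#
####
#---#
##--##
#-#-#-#
########
#-------#
##------##
#-#-----#-#
####----####
#---#---#---#

Derivation:
r0=0: #
r1=1: ##
r2=10: #-#
r3=11: ####
r4=100: #---#
r5=101: ##--##
r6=110: #-#-#-#
r7=111: ########
r8=1000: #-------#
r9=1001: ##------##
r10=1010: #-#-----#-#
r11=1011: ####----####
r12=1100: #---#---#---#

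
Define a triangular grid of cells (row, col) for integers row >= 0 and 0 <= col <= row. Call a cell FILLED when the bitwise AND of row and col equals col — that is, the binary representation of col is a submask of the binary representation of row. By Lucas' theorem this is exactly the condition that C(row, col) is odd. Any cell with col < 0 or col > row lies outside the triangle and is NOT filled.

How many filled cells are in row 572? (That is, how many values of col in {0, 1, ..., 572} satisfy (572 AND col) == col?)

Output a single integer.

572 in binary = 1000111100
popcount(572) = number of 1-bits in 1000111100 = 5
A col c satisfies (572 AND c) == c iff every set bit of c is also set in 572; each of the 5 set bits of 572 can independently be on or off in c.
count = 2^5 = 32

Answer: 32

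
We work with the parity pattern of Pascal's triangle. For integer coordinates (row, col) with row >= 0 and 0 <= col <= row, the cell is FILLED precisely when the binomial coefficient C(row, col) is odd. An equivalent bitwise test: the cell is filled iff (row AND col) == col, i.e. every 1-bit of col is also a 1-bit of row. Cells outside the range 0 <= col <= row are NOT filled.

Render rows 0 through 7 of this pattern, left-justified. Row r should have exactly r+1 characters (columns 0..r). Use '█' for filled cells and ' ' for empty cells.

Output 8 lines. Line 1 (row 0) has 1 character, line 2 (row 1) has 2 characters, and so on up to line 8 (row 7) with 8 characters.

r0=0: █
r1=1: ██
r2=10: █ █
r3=11: ████
r4=100: █   █
r5=101: ██  ██
r6=110: █ █ █ █
r7=111: ████████

Answer: █
██
█ █
████
█   █
██  ██
█ █ █ █
████████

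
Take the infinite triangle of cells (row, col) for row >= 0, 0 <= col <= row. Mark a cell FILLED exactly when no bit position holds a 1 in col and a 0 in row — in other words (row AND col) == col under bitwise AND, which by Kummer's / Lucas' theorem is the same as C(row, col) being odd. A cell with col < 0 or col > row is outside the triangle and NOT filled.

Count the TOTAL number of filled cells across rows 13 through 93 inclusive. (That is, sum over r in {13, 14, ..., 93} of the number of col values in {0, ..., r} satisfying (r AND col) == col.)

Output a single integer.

Answer: 1070

Derivation:
r13=1101 pc3: +8 =8
r14=1110 pc3: +8 =16
r15=1111 pc4: +16 =32
r16=10000 pc1: +2 =34
r17=10001 pc2: +4 =38
r18=10010 pc2: +4 =42
r19=10011 pc3: +8 =50
r20=10100 pc2: +4 =54
r21=10101 pc3: +8 =62
r22=10110 pc3: +8 =70
r23=10111 pc4: +16 =86
r24=11000 pc2: +4 =90
r25=11001 pc3: +8 =98
r26=11010 pc3: +8 =106
r27=11011 pc4: +16 =122
r28=11100 pc3: +8 =130
r29=11101 pc4: +16 =146
r30=11110 pc4: +16 =162
r31=11111 pc5: +32 =194
r32=100000 pc1: +2 =196
r33=100001 pc2: +4 =200
r34=100010 pc2: +4 =204
r35=100011 pc3: +8 =212
r36=100100 pc2: +4 =216
r37=100101 pc3: +8 =224
r38=100110 pc3: +8 =232
r39=100111 pc4: +16 =248
r40=101000 pc2: +4 =252
r41=101001 pc3: +8 =260
r42=101010 pc3: +8 =268
r43=101011 pc4: +16 =284
r44=101100 pc3: +8 =292
r45=101101 pc4: +16 =308
r46=101110 pc4: +16 =324
r47=101111 pc5: +32 =356
r48=110000 pc2: +4 =360
r49=110001 pc3: +8 =368
r50=110010 pc3: +8 =376
r51=110011 pc4: +16 =392
r52=110100 pc3: +8 =400
r53=110101 pc4: +16 =416
r54=110110 pc4: +16 =432
r55=110111 pc5: +32 =464
r56=111000 pc3: +8 =472
r57=111001 pc4: +16 =488
r58=111010 pc4: +16 =504
r59=111011 pc5: +32 =536
r60=111100 pc4: +16 =552
r61=111101 pc5: +32 =584
r62=111110 pc5: +32 =616
r63=111111 pc6: +64 =680
r64=1000000 pc1: +2 =682
r65=1000001 pc2: +4 =686
r66=1000010 pc2: +4 =690
r67=1000011 pc3: +8 =698
r68=1000100 pc2: +4 =702
r69=1000101 pc3: +8 =710
r70=1000110 pc3: +8 =718
r71=1000111 pc4: +16 =734
r72=1001000 pc2: +4 =738
r73=1001001 pc3: +8 =746
r74=1001010 pc3: +8 =754
r75=1001011 pc4: +16 =770
r76=1001100 pc3: +8 =778
r77=1001101 pc4: +16 =794
r78=1001110 pc4: +16 =810
r79=1001111 pc5: +32 =842
r80=1010000 pc2: +4 =846
r81=1010001 pc3: +8 =854
r82=1010010 pc3: +8 =862
r83=1010011 pc4: +16 =878
r84=1010100 pc3: +8 =886
r85=1010101 pc4: +16 =902
r86=1010110 pc4: +16 =918
r87=1010111 pc5: +32 =950
r88=1011000 pc3: +8 =958
r89=1011001 pc4: +16 =974
r90=1011010 pc4: +16 =990
r91=1011011 pc5: +32 =1022
r92=1011100 pc4: +16 =1038
r93=1011101 pc5: +32 =1070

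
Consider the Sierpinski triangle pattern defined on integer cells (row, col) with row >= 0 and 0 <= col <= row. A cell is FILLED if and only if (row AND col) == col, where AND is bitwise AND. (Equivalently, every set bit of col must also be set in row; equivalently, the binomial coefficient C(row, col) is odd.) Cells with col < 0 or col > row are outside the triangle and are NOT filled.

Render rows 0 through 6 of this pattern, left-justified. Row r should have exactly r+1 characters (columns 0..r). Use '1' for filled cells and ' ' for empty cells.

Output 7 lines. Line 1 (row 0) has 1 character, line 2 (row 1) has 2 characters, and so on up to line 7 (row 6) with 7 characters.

Answer: 1
11
1 1
1111
1   1
11  11
1 1 1 1

Derivation:
r0=0: 1
r1=1: 11
r2=10: 1 1
r3=11: 1111
r4=100: 1   1
r5=101: 11  11
r6=110: 1 1 1 1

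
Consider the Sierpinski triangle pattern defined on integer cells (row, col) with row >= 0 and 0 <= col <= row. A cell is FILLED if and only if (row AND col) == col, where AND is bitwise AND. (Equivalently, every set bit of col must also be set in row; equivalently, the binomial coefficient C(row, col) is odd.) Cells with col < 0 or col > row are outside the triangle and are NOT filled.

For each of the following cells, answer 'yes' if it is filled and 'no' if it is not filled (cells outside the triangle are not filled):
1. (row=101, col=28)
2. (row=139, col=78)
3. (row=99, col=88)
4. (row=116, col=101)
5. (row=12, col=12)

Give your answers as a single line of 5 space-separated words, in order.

Answer: no no no no yes

Derivation:
(101,28): row=0b1100101, col=0b11100, row AND col = 0b100 = 4; 4 != 28 -> empty
(139,78): row=0b10001011, col=0b1001110, row AND col = 0b1010 = 10; 10 != 78 -> empty
(99,88): row=0b1100011, col=0b1011000, row AND col = 0b1000000 = 64; 64 != 88 -> empty
(116,101): row=0b1110100, col=0b1100101, row AND col = 0b1100100 = 100; 100 != 101 -> empty
(12,12): row=0b1100, col=0b1100, row AND col = 0b1100 = 12; 12 == 12 -> filled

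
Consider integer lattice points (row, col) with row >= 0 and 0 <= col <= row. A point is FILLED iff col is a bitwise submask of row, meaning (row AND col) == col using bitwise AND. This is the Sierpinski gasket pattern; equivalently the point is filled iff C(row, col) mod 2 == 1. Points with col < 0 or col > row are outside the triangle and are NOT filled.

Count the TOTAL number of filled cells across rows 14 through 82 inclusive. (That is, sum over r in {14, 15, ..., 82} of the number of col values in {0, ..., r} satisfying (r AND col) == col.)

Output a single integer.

Answer: 854

Derivation:
r14=1110 pc3: +8 =8
r15=1111 pc4: +16 =24
r16=10000 pc1: +2 =26
r17=10001 pc2: +4 =30
r18=10010 pc2: +4 =34
r19=10011 pc3: +8 =42
r20=10100 pc2: +4 =46
r21=10101 pc3: +8 =54
r22=10110 pc3: +8 =62
r23=10111 pc4: +16 =78
r24=11000 pc2: +4 =82
r25=11001 pc3: +8 =90
r26=11010 pc3: +8 =98
r27=11011 pc4: +16 =114
r28=11100 pc3: +8 =122
r29=11101 pc4: +16 =138
r30=11110 pc4: +16 =154
r31=11111 pc5: +32 =186
r32=100000 pc1: +2 =188
r33=100001 pc2: +4 =192
r34=100010 pc2: +4 =196
r35=100011 pc3: +8 =204
r36=100100 pc2: +4 =208
r37=100101 pc3: +8 =216
r38=100110 pc3: +8 =224
r39=100111 pc4: +16 =240
r40=101000 pc2: +4 =244
r41=101001 pc3: +8 =252
r42=101010 pc3: +8 =260
r43=101011 pc4: +16 =276
r44=101100 pc3: +8 =284
r45=101101 pc4: +16 =300
r46=101110 pc4: +16 =316
r47=101111 pc5: +32 =348
r48=110000 pc2: +4 =352
r49=110001 pc3: +8 =360
r50=110010 pc3: +8 =368
r51=110011 pc4: +16 =384
r52=110100 pc3: +8 =392
r53=110101 pc4: +16 =408
r54=110110 pc4: +16 =424
r55=110111 pc5: +32 =456
r56=111000 pc3: +8 =464
r57=111001 pc4: +16 =480
r58=111010 pc4: +16 =496
r59=111011 pc5: +32 =528
r60=111100 pc4: +16 =544
r61=111101 pc5: +32 =576
r62=111110 pc5: +32 =608
r63=111111 pc6: +64 =672
r64=1000000 pc1: +2 =674
r65=1000001 pc2: +4 =678
r66=1000010 pc2: +4 =682
r67=1000011 pc3: +8 =690
r68=1000100 pc2: +4 =694
r69=1000101 pc3: +8 =702
r70=1000110 pc3: +8 =710
r71=1000111 pc4: +16 =726
r72=1001000 pc2: +4 =730
r73=1001001 pc3: +8 =738
r74=1001010 pc3: +8 =746
r75=1001011 pc4: +16 =762
r76=1001100 pc3: +8 =770
r77=1001101 pc4: +16 =786
r78=1001110 pc4: +16 =802
r79=1001111 pc5: +32 =834
r80=1010000 pc2: +4 =838
r81=1010001 pc3: +8 =846
r82=1010010 pc3: +8 =854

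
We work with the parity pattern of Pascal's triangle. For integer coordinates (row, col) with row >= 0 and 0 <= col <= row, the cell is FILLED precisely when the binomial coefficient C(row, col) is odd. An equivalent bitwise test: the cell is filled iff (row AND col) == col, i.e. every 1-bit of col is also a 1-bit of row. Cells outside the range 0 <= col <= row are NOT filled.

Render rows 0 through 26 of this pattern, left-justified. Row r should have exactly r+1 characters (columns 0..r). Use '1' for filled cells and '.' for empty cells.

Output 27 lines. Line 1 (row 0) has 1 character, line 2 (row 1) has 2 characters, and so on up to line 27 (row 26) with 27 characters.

Answer: 1
11
1.1
1111
1...1
11..11
1.1.1.1
11111111
1.......1
11......11
1.1.....1.1
1111....1111
1...1...1...1
11..11..11..11
1.1.1.1.1.1.1.1
1111111111111111
1...............1
11..............11
1.1.............1.1
1111............1111
1...1...........1...1
11..11..........11..11
1.1.1.1.........1.1.1.1
11111111........11111111
1.......1.......1.......1
11......11......11......11
1.1.....1.1.....1.1.....1.1

Derivation:
r0=0: 1
r1=1: 11
r2=10: 1.1
r3=11: 1111
r4=100: 1...1
r5=101: 11..11
r6=110: 1.1.1.1
r7=111: 11111111
r8=1000: 1.......1
r9=1001: 11......11
r10=1010: 1.1.....1.1
r11=1011: 1111....1111
r12=1100: 1...1...1...1
r13=1101: 11..11..11..11
r14=1110: 1.1.1.1.1.1.1.1
r15=1111: 1111111111111111
r16=10000: 1...............1
r17=10001: 11..............11
r18=10010: 1.1.............1.1
r19=10011: 1111............1111
r20=10100: 1...1...........1...1
r21=10101: 11..11..........11..11
r22=10110: 1.1.1.1.........1.1.1.1
r23=10111: 11111111........11111111
r24=11000: 1.......1.......1.......1
r25=11001: 11......11......11......11
r26=11010: 1.1.....1.1.....1.1.....1.1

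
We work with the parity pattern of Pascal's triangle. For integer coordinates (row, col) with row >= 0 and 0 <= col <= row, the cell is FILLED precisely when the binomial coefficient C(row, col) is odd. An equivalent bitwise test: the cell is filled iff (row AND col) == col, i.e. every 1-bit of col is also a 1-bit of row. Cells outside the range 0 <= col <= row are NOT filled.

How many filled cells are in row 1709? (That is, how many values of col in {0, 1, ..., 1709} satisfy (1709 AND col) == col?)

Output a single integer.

Answer: 128

Derivation:
1709 in binary = 11010101101
popcount(1709) = number of 1-bits in 11010101101 = 7
A col c satisfies (1709 AND c) == c iff every set bit of c is also set in 1709; each of the 7 set bits of 1709 can independently be on or off in c.
count = 2^7 = 128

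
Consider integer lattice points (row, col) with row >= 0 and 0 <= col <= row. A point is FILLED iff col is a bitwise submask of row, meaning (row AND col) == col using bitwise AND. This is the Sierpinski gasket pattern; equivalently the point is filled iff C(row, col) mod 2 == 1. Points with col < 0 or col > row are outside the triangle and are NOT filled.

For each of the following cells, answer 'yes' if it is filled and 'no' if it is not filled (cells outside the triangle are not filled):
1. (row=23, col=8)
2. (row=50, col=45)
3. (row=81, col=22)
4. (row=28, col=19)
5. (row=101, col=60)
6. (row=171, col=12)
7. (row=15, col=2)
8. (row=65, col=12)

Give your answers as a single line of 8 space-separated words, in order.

Answer: no no no no no no yes no

Derivation:
(23,8): row=0b10111, col=0b1000, row AND col = 0b0 = 0; 0 != 8 -> empty
(50,45): row=0b110010, col=0b101101, row AND col = 0b100000 = 32; 32 != 45 -> empty
(81,22): row=0b1010001, col=0b10110, row AND col = 0b10000 = 16; 16 != 22 -> empty
(28,19): row=0b11100, col=0b10011, row AND col = 0b10000 = 16; 16 != 19 -> empty
(101,60): row=0b1100101, col=0b111100, row AND col = 0b100100 = 36; 36 != 60 -> empty
(171,12): row=0b10101011, col=0b1100, row AND col = 0b1000 = 8; 8 != 12 -> empty
(15,2): row=0b1111, col=0b10, row AND col = 0b10 = 2; 2 == 2 -> filled
(65,12): row=0b1000001, col=0b1100, row AND col = 0b0 = 0; 0 != 12 -> empty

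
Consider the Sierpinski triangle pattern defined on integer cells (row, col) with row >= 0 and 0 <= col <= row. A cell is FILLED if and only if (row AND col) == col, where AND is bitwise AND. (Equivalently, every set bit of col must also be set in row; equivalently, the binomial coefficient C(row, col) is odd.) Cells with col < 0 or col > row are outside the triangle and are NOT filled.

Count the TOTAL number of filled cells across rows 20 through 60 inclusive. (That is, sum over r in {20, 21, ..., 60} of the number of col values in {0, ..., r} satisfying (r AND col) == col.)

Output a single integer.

Answer: 502

Derivation:
r20=10100 pc2: +4 =4
r21=10101 pc3: +8 =12
r22=10110 pc3: +8 =20
r23=10111 pc4: +16 =36
r24=11000 pc2: +4 =40
r25=11001 pc3: +8 =48
r26=11010 pc3: +8 =56
r27=11011 pc4: +16 =72
r28=11100 pc3: +8 =80
r29=11101 pc4: +16 =96
r30=11110 pc4: +16 =112
r31=11111 pc5: +32 =144
r32=100000 pc1: +2 =146
r33=100001 pc2: +4 =150
r34=100010 pc2: +4 =154
r35=100011 pc3: +8 =162
r36=100100 pc2: +4 =166
r37=100101 pc3: +8 =174
r38=100110 pc3: +8 =182
r39=100111 pc4: +16 =198
r40=101000 pc2: +4 =202
r41=101001 pc3: +8 =210
r42=101010 pc3: +8 =218
r43=101011 pc4: +16 =234
r44=101100 pc3: +8 =242
r45=101101 pc4: +16 =258
r46=101110 pc4: +16 =274
r47=101111 pc5: +32 =306
r48=110000 pc2: +4 =310
r49=110001 pc3: +8 =318
r50=110010 pc3: +8 =326
r51=110011 pc4: +16 =342
r52=110100 pc3: +8 =350
r53=110101 pc4: +16 =366
r54=110110 pc4: +16 =382
r55=110111 pc5: +32 =414
r56=111000 pc3: +8 =422
r57=111001 pc4: +16 =438
r58=111010 pc4: +16 =454
r59=111011 pc5: +32 =486
r60=111100 pc4: +16 =502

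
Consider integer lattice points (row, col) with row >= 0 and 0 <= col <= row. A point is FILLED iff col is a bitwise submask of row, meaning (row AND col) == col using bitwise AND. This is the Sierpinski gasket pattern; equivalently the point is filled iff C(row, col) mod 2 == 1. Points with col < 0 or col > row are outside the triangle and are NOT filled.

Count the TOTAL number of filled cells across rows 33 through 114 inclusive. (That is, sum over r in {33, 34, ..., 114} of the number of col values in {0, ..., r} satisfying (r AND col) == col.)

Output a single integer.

Answer: 1334

Derivation:
r33=100001 pc2: +4 =4
r34=100010 pc2: +4 =8
r35=100011 pc3: +8 =16
r36=100100 pc2: +4 =20
r37=100101 pc3: +8 =28
r38=100110 pc3: +8 =36
r39=100111 pc4: +16 =52
r40=101000 pc2: +4 =56
r41=101001 pc3: +8 =64
r42=101010 pc3: +8 =72
r43=101011 pc4: +16 =88
r44=101100 pc3: +8 =96
r45=101101 pc4: +16 =112
r46=101110 pc4: +16 =128
r47=101111 pc5: +32 =160
r48=110000 pc2: +4 =164
r49=110001 pc3: +8 =172
r50=110010 pc3: +8 =180
r51=110011 pc4: +16 =196
r52=110100 pc3: +8 =204
r53=110101 pc4: +16 =220
r54=110110 pc4: +16 =236
r55=110111 pc5: +32 =268
r56=111000 pc3: +8 =276
r57=111001 pc4: +16 =292
r58=111010 pc4: +16 =308
r59=111011 pc5: +32 =340
r60=111100 pc4: +16 =356
r61=111101 pc5: +32 =388
r62=111110 pc5: +32 =420
r63=111111 pc6: +64 =484
r64=1000000 pc1: +2 =486
r65=1000001 pc2: +4 =490
r66=1000010 pc2: +4 =494
r67=1000011 pc3: +8 =502
r68=1000100 pc2: +4 =506
r69=1000101 pc3: +8 =514
r70=1000110 pc3: +8 =522
r71=1000111 pc4: +16 =538
r72=1001000 pc2: +4 =542
r73=1001001 pc3: +8 =550
r74=1001010 pc3: +8 =558
r75=1001011 pc4: +16 =574
r76=1001100 pc3: +8 =582
r77=1001101 pc4: +16 =598
r78=1001110 pc4: +16 =614
r79=1001111 pc5: +32 =646
r80=1010000 pc2: +4 =650
r81=1010001 pc3: +8 =658
r82=1010010 pc3: +8 =666
r83=1010011 pc4: +16 =682
r84=1010100 pc3: +8 =690
r85=1010101 pc4: +16 =706
r86=1010110 pc4: +16 =722
r87=1010111 pc5: +32 =754
r88=1011000 pc3: +8 =762
r89=1011001 pc4: +16 =778
r90=1011010 pc4: +16 =794
r91=1011011 pc5: +32 =826
r92=1011100 pc4: +16 =842
r93=1011101 pc5: +32 =874
r94=1011110 pc5: +32 =906
r95=1011111 pc6: +64 =970
r96=1100000 pc2: +4 =974
r97=1100001 pc3: +8 =982
r98=1100010 pc3: +8 =990
r99=1100011 pc4: +16 =1006
r100=1100100 pc3: +8 =1014
r101=1100101 pc4: +16 =1030
r102=1100110 pc4: +16 =1046
r103=1100111 pc5: +32 =1078
r104=1101000 pc3: +8 =1086
r105=1101001 pc4: +16 =1102
r106=1101010 pc4: +16 =1118
r107=1101011 pc5: +32 =1150
r108=1101100 pc4: +16 =1166
r109=1101101 pc5: +32 =1198
r110=1101110 pc5: +32 =1230
r111=1101111 pc6: +64 =1294
r112=1110000 pc3: +8 =1302
r113=1110001 pc4: +16 =1318
r114=1110010 pc4: +16 =1334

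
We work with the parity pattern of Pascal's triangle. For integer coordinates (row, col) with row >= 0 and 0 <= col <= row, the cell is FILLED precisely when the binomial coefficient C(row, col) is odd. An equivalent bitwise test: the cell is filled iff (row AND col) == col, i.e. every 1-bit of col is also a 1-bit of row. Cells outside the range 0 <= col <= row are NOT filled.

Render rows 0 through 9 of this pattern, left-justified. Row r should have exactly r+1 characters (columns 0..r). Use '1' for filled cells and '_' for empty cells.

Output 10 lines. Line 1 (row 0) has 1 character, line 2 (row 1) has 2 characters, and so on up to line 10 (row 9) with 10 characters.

Answer: 1
11
1_1
1111
1___1
11__11
1_1_1_1
11111111
1_______1
11______11

Derivation:
r0=0: 1
r1=1: 11
r2=10: 1_1
r3=11: 1111
r4=100: 1___1
r5=101: 11__11
r6=110: 1_1_1_1
r7=111: 11111111
r8=1000: 1_______1
r9=1001: 11______11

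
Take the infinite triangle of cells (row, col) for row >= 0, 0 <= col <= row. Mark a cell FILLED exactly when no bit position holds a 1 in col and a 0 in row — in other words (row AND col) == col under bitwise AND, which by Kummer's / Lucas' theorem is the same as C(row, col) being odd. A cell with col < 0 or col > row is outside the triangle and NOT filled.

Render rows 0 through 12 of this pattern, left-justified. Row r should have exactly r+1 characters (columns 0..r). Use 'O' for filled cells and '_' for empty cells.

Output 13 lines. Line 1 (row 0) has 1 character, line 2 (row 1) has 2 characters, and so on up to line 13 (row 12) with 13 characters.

r0=0: O
r1=1: OO
r2=10: O_O
r3=11: OOOO
r4=100: O___O
r5=101: OO__OO
r6=110: O_O_O_O
r7=111: OOOOOOOO
r8=1000: O_______O
r9=1001: OO______OO
r10=1010: O_O_____O_O
r11=1011: OOOO____OOOO
r12=1100: O___O___O___O

Answer: O
OO
O_O
OOOO
O___O
OO__OO
O_O_O_O
OOOOOOOO
O_______O
OO______OO
O_O_____O_O
OOOO____OOOO
O___O___O___O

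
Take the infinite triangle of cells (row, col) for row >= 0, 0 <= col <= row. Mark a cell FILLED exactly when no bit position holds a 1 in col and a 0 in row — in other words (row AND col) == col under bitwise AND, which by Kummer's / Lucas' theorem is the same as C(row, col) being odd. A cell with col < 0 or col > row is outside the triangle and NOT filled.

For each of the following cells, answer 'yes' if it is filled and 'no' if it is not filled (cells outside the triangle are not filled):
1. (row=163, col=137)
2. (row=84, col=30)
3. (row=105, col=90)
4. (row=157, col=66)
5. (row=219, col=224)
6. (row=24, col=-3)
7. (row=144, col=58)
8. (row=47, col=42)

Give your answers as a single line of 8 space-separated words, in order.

Answer: no no no no no no no yes

Derivation:
(163,137): row=0b10100011, col=0b10001001, row AND col = 0b10000001 = 129; 129 != 137 -> empty
(84,30): row=0b1010100, col=0b11110, row AND col = 0b10100 = 20; 20 != 30 -> empty
(105,90): row=0b1101001, col=0b1011010, row AND col = 0b1001000 = 72; 72 != 90 -> empty
(157,66): row=0b10011101, col=0b1000010, row AND col = 0b0 = 0; 0 != 66 -> empty
(219,224): col outside [0, 219] -> not filled
(24,-3): col outside [0, 24] -> not filled
(144,58): row=0b10010000, col=0b111010, row AND col = 0b10000 = 16; 16 != 58 -> empty
(47,42): row=0b101111, col=0b101010, row AND col = 0b101010 = 42; 42 == 42 -> filled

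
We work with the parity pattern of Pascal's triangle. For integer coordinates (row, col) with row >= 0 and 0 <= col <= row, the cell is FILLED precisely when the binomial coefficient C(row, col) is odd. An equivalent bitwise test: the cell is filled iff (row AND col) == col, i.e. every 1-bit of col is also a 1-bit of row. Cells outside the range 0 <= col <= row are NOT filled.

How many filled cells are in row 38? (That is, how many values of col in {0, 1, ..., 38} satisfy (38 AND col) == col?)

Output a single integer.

Answer: 8

Derivation:
38 in binary = 100110
popcount(38) = number of 1-bits in 100110 = 3
A col c satisfies (38 AND c) == c iff every set bit of c is also set in 38; each of the 3 set bits of 38 can independently be on or off in c.
count = 2^3 = 8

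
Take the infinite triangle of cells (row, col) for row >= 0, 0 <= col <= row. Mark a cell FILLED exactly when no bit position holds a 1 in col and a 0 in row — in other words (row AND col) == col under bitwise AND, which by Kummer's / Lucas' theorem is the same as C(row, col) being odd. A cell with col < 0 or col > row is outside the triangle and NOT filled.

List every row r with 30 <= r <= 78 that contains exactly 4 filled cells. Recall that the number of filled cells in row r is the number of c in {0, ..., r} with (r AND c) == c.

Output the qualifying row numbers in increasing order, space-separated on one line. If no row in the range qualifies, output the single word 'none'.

Answer: 33 34 36 40 48 65 66 68 72

Derivation:
Row r has 2^popcount(r) filled cells, so we need popcount(r) = log2(4) = 2.
Scan r = 30..78 and keep those with exactly 2 one-bits:
r=30=11110 popcount=4 -> skip
r=31=11111 popcount=5 -> skip
r=32=100000 popcount=1 -> skip
r=33=100001 popcount=2 -> KEEP
r=34=100010 popcount=2 -> KEEP
r=35=100011 popcount=3 -> skip
r=36=100100 popcount=2 -> KEEP
r=37=100101 popcount=3 -> skip
r=38=100110 popcount=3 -> skip
r=39=100111 popcount=4 -> skip
r=40=101000 popcount=2 -> KEEP
r=41=101001 popcount=3 -> skip
r=42=101010 popcount=3 -> skip
r=43=101011 popcount=4 -> skip
r=44=101100 popcount=3 -> skip
r=45=101101 popcount=4 -> skip
r=46=101110 popcount=4 -> skip
r=47=101111 popcount=5 -> skip
r=48=110000 popcount=2 -> KEEP
r=49=110001 popcount=3 -> skip
r=50=110010 popcount=3 -> skip
r=51=110011 popcount=4 -> skip
r=52=110100 popcount=3 -> skip
r=53=110101 popcount=4 -> skip
r=54=110110 popcount=4 -> skip
r=55=110111 popcount=5 -> skip
r=56=111000 popcount=3 -> skip
r=57=111001 popcount=4 -> skip
r=58=111010 popcount=4 -> skip
r=59=111011 popcount=5 -> skip
r=60=111100 popcount=4 -> skip
r=61=111101 popcount=5 -> skip
r=62=111110 popcount=5 -> skip
r=63=111111 popcount=6 -> skip
r=64=1000000 popcount=1 -> skip
r=65=1000001 popcount=2 -> KEEP
r=66=1000010 popcount=2 -> KEEP
r=67=1000011 popcount=3 -> skip
r=68=1000100 popcount=2 -> KEEP
r=69=1000101 popcount=3 -> skip
r=70=1000110 popcount=3 -> skip
r=71=1000111 popcount=4 -> skip
r=72=1001000 popcount=2 -> KEEP
r=73=1001001 popcount=3 -> skip
r=74=1001010 popcount=3 -> skip
r=75=1001011 popcount=4 -> skip
r=76=1001100 popcount=3 -> skip
r=77=1001101 popcount=4 -> skip
r=78=1001110 popcount=4 -> skip
Kept rows: 33 34 36 40 48 65 66 68 72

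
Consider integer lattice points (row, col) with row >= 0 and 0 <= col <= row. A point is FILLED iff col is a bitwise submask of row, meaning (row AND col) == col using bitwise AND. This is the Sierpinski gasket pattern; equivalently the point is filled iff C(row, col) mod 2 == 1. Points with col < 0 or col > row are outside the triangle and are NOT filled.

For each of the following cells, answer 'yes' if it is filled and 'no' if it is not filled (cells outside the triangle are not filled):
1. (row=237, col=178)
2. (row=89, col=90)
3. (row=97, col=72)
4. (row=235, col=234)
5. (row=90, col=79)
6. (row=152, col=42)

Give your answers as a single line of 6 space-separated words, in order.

(237,178): row=0b11101101, col=0b10110010, row AND col = 0b10100000 = 160; 160 != 178 -> empty
(89,90): col outside [0, 89] -> not filled
(97,72): row=0b1100001, col=0b1001000, row AND col = 0b1000000 = 64; 64 != 72 -> empty
(235,234): row=0b11101011, col=0b11101010, row AND col = 0b11101010 = 234; 234 == 234 -> filled
(90,79): row=0b1011010, col=0b1001111, row AND col = 0b1001010 = 74; 74 != 79 -> empty
(152,42): row=0b10011000, col=0b101010, row AND col = 0b1000 = 8; 8 != 42 -> empty

Answer: no no no yes no no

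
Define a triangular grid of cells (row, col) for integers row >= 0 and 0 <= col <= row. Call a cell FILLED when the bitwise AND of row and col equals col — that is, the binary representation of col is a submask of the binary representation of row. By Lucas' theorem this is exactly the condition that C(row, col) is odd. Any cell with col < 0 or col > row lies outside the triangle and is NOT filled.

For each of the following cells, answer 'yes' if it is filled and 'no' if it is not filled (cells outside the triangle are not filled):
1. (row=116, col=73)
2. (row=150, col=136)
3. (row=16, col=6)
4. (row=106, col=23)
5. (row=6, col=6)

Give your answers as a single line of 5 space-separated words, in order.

Answer: no no no no yes

Derivation:
(116,73): row=0b1110100, col=0b1001001, row AND col = 0b1000000 = 64; 64 != 73 -> empty
(150,136): row=0b10010110, col=0b10001000, row AND col = 0b10000000 = 128; 128 != 136 -> empty
(16,6): row=0b10000, col=0b110, row AND col = 0b0 = 0; 0 != 6 -> empty
(106,23): row=0b1101010, col=0b10111, row AND col = 0b10 = 2; 2 != 23 -> empty
(6,6): row=0b110, col=0b110, row AND col = 0b110 = 6; 6 == 6 -> filled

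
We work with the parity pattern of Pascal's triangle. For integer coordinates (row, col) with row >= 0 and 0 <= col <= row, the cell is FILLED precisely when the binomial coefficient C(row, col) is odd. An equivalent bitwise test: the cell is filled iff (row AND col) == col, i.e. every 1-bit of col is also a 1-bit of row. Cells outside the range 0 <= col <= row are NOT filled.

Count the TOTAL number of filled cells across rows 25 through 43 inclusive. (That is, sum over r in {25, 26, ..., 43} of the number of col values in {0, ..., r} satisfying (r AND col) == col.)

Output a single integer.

Answer: 194

Derivation:
r25=11001 pc3: +8 =8
r26=11010 pc3: +8 =16
r27=11011 pc4: +16 =32
r28=11100 pc3: +8 =40
r29=11101 pc4: +16 =56
r30=11110 pc4: +16 =72
r31=11111 pc5: +32 =104
r32=100000 pc1: +2 =106
r33=100001 pc2: +4 =110
r34=100010 pc2: +4 =114
r35=100011 pc3: +8 =122
r36=100100 pc2: +4 =126
r37=100101 pc3: +8 =134
r38=100110 pc3: +8 =142
r39=100111 pc4: +16 =158
r40=101000 pc2: +4 =162
r41=101001 pc3: +8 =170
r42=101010 pc3: +8 =178
r43=101011 pc4: +16 =194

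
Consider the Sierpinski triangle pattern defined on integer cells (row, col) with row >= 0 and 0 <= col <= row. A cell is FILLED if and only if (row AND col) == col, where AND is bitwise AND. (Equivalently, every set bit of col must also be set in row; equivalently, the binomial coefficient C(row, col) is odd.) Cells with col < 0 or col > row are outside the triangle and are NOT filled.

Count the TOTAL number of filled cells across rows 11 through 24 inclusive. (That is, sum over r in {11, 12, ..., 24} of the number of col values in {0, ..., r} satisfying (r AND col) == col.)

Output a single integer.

Answer: 102

Derivation:
r11=1011 pc3: +8 =8
r12=1100 pc2: +4 =12
r13=1101 pc3: +8 =20
r14=1110 pc3: +8 =28
r15=1111 pc4: +16 =44
r16=10000 pc1: +2 =46
r17=10001 pc2: +4 =50
r18=10010 pc2: +4 =54
r19=10011 pc3: +8 =62
r20=10100 pc2: +4 =66
r21=10101 pc3: +8 =74
r22=10110 pc3: +8 =82
r23=10111 pc4: +16 =98
r24=11000 pc2: +4 =102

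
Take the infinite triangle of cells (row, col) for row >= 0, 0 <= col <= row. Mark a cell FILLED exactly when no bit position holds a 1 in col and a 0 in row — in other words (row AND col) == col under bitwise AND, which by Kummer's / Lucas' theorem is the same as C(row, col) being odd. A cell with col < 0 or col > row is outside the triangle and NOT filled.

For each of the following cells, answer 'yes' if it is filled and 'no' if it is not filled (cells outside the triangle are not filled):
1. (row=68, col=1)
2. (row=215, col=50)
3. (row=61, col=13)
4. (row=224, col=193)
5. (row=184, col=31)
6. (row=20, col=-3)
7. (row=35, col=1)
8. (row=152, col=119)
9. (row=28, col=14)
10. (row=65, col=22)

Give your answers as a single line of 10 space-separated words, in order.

(68,1): row=0b1000100, col=0b1, row AND col = 0b0 = 0; 0 != 1 -> empty
(215,50): row=0b11010111, col=0b110010, row AND col = 0b10010 = 18; 18 != 50 -> empty
(61,13): row=0b111101, col=0b1101, row AND col = 0b1101 = 13; 13 == 13 -> filled
(224,193): row=0b11100000, col=0b11000001, row AND col = 0b11000000 = 192; 192 != 193 -> empty
(184,31): row=0b10111000, col=0b11111, row AND col = 0b11000 = 24; 24 != 31 -> empty
(20,-3): col outside [0, 20] -> not filled
(35,1): row=0b100011, col=0b1, row AND col = 0b1 = 1; 1 == 1 -> filled
(152,119): row=0b10011000, col=0b1110111, row AND col = 0b10000 = 16; 16 != 119 -> empty
(28,14): row=0b11100, col=0b1110, row AND col = 0b1100 = 12; 12 != 14 -> empty
(65,22): row=0b1000001, col=0b10110, row AND col = 0b0 = 0; 0 != 22 -> empty

Answer: no no yes no no no yes no no no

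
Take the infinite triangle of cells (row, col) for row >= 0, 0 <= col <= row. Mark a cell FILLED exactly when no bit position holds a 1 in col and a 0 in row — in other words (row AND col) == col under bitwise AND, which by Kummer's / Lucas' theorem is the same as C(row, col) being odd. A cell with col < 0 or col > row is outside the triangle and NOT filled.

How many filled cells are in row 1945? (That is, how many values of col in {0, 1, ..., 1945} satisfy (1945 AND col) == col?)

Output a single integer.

Answer: 128

Derivation:
1945 in binary = 11110011001
popcount(1945) = number of 1-bits in 11110011001 = 7
A col c satisfies (1945 AND c) == c iff every set bit of c is also set in 1945; each of the 7 set bits of 1945 can independently be on or off in c.
count = 2^7 = 128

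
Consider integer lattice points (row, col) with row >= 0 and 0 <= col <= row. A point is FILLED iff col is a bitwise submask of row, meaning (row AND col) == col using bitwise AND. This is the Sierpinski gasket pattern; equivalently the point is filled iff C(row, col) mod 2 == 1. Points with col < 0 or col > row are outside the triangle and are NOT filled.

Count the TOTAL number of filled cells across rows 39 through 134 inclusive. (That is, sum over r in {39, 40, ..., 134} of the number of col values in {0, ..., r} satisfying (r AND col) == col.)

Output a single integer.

Answer: 1944

Derivation:
r39=100111 pc4: +16 =16
r40=101000 pc2: +4 =20
r41=101001 pc3: +8 =28
r42=101010 pc3: +8 =36
r43=101011 pc4: +16 =52
r44=101100 pc3: +8 =60
r45=101101 pc4: +16 =76
r46=101110 pc4: +16 =92
r47=101111 pc5: +32 =124
r48=110000 pc2: +4 =128
r49=110001 pc3: +8 =136
r50=110010 pc3: +8 =144
r51=110011 pc4: +16 =160
r52=110100 pc3: +8 =168
r53=110101 pc4: +16 =184
r54=110110 pc4: +16 =200
r55=110111 pc5: +32 =232
r56=111000 pc3: +8 =240
r57=111001 pc4: +16 =256
r58=111010 pc4: +16 =272
r59=111011 pc5: +32 =304
r60=111100 pc4: +16 =320
r61=111101 pc5: +32 =352
r62=111110 pc5: +32 =384
r63=111111 pc6: +64 =448
r64=1000000 pc1: +2 =450
r65=1000001 pc2: +4 =454
r66=1000010 pc2: +4 =458
r67=1000011 pc3: +8 =466
r68=1000100 pc2: +4 =470
r69=1000101 pc3: +8 =478
r70=1000110 pc3: +8 =486
r71=1000111 pc4: +16 =502
r72=1001000 pc2: +4 =506
r73=1001001 pc3: +8 =514
r74=1001010 pc3: +8 =522
r75=1001011 pc4: +16 =538
r76=1001100 pc3: +8 =546
r77=1001101 pc4: +16 =562
r78=1001110 pc4: +16 =578
r79=1001111 pc5: +32 =610
r80=1010000 pc2: +4 =614
r81=1010001 pc3: +8 =622
r82=1010010 pc3: +8 =630
r83=1010011 pc4: +16 =646
r84=1010100 pc3: +8 =654
r85=1010101 pc4: +16 =670
r86=1010110 pc4: +16 =686
r87=1010111 pc5: +32 =718
r88=1011000 pc3: +8 =726
r89=1011001 pc4: +16 =742
r90=1011010 pc4: +16 =758
r91=1011011 pc5: +32 =790
r92=1011100 pc4: +16 =806
r93=1011101 pc5: +32 =838
r94=1011110 pc5: +32 =870
r95=1011111 pc6: +64 =934
r96=1100000 pc2: +4 =938
r97=1100001 pc3: +8 =946
r98=1100010 pc3: +8 =954
r99=1100011 pc4: +16 =970
r100=1100100 pc3: +8 =978
r101=1100101 pc4: +16 =994
r102=1100110 pc4: +16 =1010
r103=1100111 pc5: +32 =1042
r104=1101000 pc3: +8 =1050
r105=1101001 pc4: +16 =1066
r106=1101010 pc4: +16 =1082
r107=1101011 pc5: +32 =1114
r108=1101100 pc4: +16 =1130
r109=1101101 pc5: +32 =1162
r110=1101110 pc5: +32 =1194
r111=1101111 pc6: +64 =1258
r112=1110000 pc3: +8 =1266
r113=1110001 pc4: +16 =1282
r114=1110010 pc4: +16 =1298
r115=1110011 pc5: +32 =1330
r116=1110100 pc4: +16 =1346
r117=1110101 pc5: +32 =1378
r118=1110110 pc5: +32 =1410
r119=1110111 pc6: +64 =1474
r120=1111000 pc4: +16 =1490
r121=1111001 pc5: +32 =1522
r122=1111010 pc5: +32 =1554
r123=1111011 pc6: +64 =1618
r124=1111100 pc5: +32 =1650
r125=1111101 pc6: +64 =1714
r126=1111110 pc6: +64 =1778
r127=1111111 pc7: +128 =1906
r128=10000000 pc1: +2 =1908
r129=10000001 pc2: +4 =1912
r130=10000010 pc2: +4 =1916
r131=10000011 pc3: +8 =1924
r132=10000100 pc2: +4 =1928
r133=10000101 pc3: +8 =1936
r134=10000110 pc3: +8 =1944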